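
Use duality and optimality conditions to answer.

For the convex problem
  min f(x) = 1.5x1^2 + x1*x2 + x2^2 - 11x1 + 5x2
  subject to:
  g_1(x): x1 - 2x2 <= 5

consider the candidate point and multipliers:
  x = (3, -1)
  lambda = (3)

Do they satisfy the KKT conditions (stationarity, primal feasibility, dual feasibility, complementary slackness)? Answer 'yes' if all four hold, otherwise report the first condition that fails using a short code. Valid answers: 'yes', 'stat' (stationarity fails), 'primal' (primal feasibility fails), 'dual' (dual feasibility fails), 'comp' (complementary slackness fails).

Gradient of f: grad f(x) = Q x + c = (-3, 6)
Constraint values g_i(x) = a_i^T x - b_i:
  g_1((3, -1)) = 0
Stationarity residual: grad f(x) + sum_i lambda_i a_i = (0, 0)
  -> stationarity OK
Primal feasibility (all g_i <= 0): OK
Dual feasibility (all lambda_i >= 0): OK
Complementary slackness (lambda_i * g_i(x) = 0 for all i): OK

Verdict: yes, KKT holds.

yes


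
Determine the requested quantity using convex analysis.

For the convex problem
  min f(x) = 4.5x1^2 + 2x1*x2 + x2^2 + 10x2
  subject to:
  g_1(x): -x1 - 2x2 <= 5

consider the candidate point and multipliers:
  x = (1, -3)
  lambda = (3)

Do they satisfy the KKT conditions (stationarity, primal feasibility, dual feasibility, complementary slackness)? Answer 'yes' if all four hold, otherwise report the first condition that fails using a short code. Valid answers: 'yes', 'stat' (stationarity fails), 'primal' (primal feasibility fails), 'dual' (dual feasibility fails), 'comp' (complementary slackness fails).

Gradient of f: grad f(x) = Q x + c = (3, 6)
Constraint values g_i(x) = a_i^T x - b_i:
  g_1((1, -3)) = 0
Stationarity residual: grad f(x) + sum_i lambda_i a_i = (0, 0)
  -> stationarity OK
Primal feasibility (all g_i <= 0): OK
Dual feasibility (all lambda_i >= 0): OK
Complementary slackness (lambda_i * g_i(x) = 0 for all i): OK

Verdict: yes, KKT holds.

yes


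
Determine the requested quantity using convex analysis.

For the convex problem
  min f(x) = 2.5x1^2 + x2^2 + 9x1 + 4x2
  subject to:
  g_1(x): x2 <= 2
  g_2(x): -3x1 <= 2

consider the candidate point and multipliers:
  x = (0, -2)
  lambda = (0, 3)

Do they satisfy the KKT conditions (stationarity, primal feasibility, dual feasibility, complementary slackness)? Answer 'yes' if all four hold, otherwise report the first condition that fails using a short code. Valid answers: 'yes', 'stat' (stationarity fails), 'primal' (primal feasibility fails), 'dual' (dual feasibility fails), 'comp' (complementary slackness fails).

Gradient of f: grad f(x) = Q x + c = (9, 0)
Constraint values g_i(x) = a_i^T x - b_i:
  g_1((0, -2)) = -4
  g_2((0, -2)) = -2
Stationarity residual: grad f(x) + sum_i lambda_i a_i = (0, 0)
  -> stationarity OK
Primal feasibility (all g_i <= 0): OK
Dual feasibility (all lambda_i >= 0): OK
Complementary slackness (lambda_i * g_i(x) = 0 for all i): FAILS

Verdict: the first failing condition is complementary_slackness -> comp.

comp


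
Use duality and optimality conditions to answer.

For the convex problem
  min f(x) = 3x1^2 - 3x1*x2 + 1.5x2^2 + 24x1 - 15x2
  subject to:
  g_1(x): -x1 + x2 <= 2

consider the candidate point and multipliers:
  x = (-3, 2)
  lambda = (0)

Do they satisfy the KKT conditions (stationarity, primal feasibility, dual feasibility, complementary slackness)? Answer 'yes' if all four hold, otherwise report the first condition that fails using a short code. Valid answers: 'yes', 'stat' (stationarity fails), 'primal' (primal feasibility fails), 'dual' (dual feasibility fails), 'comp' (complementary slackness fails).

Gradient of f: grad f(x) = Q x + c = (0, 0)
Constraint values g_i(x) = a_i^T x - b_i:
  g_1((-3, 2)) = 3
Stationarity residual: grad f(x) + sum_i lambda_i a_i = (0, 0)
  -> stationarity OK
Primal feasibility (all g_i <= 0): FAILS
Dual feasibility (all lambda_i >= 0): OK
Complementary slackness (lambda_i * g_i(x) = 0 for all i): OK

Verdict: the first failing condition is primal_feasibility -> primal.

primal


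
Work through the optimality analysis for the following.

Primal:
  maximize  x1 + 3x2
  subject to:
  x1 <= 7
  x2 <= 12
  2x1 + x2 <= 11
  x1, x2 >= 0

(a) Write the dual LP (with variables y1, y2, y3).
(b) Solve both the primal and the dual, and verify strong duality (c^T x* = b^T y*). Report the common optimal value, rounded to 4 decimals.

The standard primal-dual pair for 'max c^T x s.t. A x <= b, x >= 0' is:
  Dual:  min b^T y  s.t.  A^T y >= c,  y >= 0.

So the dual LP is:
  minimize  7y1 + 12y2 + 11y3
  subject to:
    y1 + 2y3 >= 1
    y2 + y3 >= 3
    y1, y2, y3 >= 0

Solving the primal: x* = (0, 11).
  primal value c^T x* = 33.
Solving the dual: y* = (0, 0, 3).
  dual value b^T y* = 33.
Strong duality: c^T x* = b^T y*. Confirmed.

33


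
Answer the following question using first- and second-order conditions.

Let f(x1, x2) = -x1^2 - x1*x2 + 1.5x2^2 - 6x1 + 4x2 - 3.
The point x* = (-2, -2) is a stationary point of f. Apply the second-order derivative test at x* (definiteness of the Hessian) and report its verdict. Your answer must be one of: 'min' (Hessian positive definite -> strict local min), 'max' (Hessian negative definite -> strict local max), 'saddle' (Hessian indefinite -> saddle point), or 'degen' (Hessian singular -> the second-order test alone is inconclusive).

Compute the Hessian H = grad^2 f:
  H = [[-2, -1], [-1, 3]]
Verify stationarity: grad f(x*) = H x* + g = (0, 0).
Eigenvalues of H: -2.1926, 3.1926.
Eigenvalues have mixed signs, so H is indefinite -> x* is a saddle point.

saddle


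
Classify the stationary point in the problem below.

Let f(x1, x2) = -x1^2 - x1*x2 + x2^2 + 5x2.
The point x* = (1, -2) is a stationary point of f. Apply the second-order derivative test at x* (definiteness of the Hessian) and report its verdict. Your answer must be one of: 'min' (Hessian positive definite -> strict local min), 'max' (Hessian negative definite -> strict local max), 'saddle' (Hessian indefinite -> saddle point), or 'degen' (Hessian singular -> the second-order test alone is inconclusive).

Compute the Hessian H = grad^2 f:
  H = [[-2, -1], [-1, 2]]
Verify stationarity: grad f(x*) = H x* + g = (0, 0).
Eigenvalues of H: -2.2361, 2.2361.
Eigenvalues have mixed signs, so H is indefinite -> x* is a saddle point.

saddle


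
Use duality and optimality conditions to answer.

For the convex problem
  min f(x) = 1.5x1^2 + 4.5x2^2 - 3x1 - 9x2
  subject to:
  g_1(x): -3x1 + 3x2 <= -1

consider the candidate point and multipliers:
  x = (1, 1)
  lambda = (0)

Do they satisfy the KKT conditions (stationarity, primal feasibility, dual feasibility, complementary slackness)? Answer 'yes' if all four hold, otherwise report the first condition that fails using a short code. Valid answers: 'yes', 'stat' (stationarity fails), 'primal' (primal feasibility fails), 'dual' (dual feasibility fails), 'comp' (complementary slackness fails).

Gradient of f: grad f(x) = Q x + c = (0, 0)
Constraint values g_i(x) = a_i^T x - b_i:
  g_1((1, 1)) = 1
Stationarity residual: grad f(x) + sum_i lambda_i a_i = (0, 0)
  -> stationarity OK
Primal feasibility (all g_i <= 0): FAILS
Dual feasibility (all lambda_i >= 0): OK
Complementary slackness (lambda_i * g_i(x) = 0 for all i): OK

Verdict: the first failing condition is primal_feasibility -> primal.

primal


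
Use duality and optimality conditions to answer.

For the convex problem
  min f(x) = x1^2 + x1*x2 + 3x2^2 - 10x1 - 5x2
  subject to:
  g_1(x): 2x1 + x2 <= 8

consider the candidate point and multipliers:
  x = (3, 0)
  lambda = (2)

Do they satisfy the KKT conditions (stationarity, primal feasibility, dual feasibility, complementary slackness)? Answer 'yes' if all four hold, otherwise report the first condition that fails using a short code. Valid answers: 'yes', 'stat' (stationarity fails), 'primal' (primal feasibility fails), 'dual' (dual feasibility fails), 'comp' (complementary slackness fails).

Gradient of f: grad f(x) = Q x + c = (-4, -2)
Constraint values g_i(x) = a_i^T x - b_i:
  g_1((3, 0)) = -2
Stationarity residual: grad f(x) + sum_i lambda_i a_i = (0, 0)
  -> stationarity OK
Primal feasibility (all g_i <= 0): OK
Dual feasibility (all lambda_i >= 0): OK
Complementary slackness (lambda_i * g_i(x) = 0 for all i): FAILS

Verdict: the first failing condition is complementary_slackness -> comp.

comp


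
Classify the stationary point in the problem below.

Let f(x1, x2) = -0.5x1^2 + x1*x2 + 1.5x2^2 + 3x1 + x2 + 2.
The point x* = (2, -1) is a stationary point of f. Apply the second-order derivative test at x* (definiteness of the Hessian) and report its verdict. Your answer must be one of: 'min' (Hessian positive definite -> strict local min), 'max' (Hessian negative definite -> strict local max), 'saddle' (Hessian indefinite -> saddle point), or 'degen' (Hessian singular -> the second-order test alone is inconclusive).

Compute the Hessian H = grad^2 f:
  H = [[-1, 1], [1, 3]]
Verify stationarity: grad f(x*) = H x* + g = (0, 0).
Eigenvalues of H: -1.2361, 3.2361.
Eigenvalues have mixed signs, so H is indefinite -> x* is a saddle point.

saddle


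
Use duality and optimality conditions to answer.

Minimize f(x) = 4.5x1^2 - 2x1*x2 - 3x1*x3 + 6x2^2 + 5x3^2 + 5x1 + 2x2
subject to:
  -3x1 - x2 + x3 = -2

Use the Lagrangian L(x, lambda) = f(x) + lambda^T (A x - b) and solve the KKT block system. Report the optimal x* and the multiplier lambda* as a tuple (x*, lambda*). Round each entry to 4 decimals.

Form the Lagrangian:
  L(x, lambda) = (1/2) x^T Q x + c^T x + lambda^T (A x - b)
Stationarity (grad_x L = 0): Q x + c + A^T lambda = 0.
Primal feasibility: A x = b.

This gives the KKT block system:
  [ Q   A^T ] [ x     ]   [-c ]
  [ A    0  ] [ lambda ] = [ b ]

Solving the linear system:
  x*      = (0.5428, 0.2014, -0.1703)
  lambda* = (3.331)
  f(x*)   = 4.8894

x* = (0.5428, 0.2014, -0.1703), lambda* = (3.331)


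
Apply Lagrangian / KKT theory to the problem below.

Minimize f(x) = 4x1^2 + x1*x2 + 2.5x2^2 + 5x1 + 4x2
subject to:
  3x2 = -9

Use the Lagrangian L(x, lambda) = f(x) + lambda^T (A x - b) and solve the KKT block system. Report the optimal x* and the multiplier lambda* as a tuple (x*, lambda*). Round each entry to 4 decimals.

Form the Lagrangian:
  L(x, lambda) = (1/2) x^T Q x + c^T x + lambda^T (A x - b)
Stationarity (grad_x L = 0): Q x + c + A^T lambda = 0.
Primal feasibility: A x = b.

This gives the KKT block system:
  [ Q   A^T ] [ x     ]   [-c ]
  [ A    0  ] [ lambda ] = [ b ]

Solving the linear system:
  x*      = (-0.25, -3)
  lambda* = (3.75)
  f(x*)   = 10.25

x* = (-0.25, -3), lambda* = (3.75)


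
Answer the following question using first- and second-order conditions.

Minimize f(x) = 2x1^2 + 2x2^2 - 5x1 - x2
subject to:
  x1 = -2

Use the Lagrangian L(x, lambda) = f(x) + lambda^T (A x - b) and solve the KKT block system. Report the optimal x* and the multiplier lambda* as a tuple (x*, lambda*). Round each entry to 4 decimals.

Form the Lagrangian:
  L(x, lambda) = (1/2) x^T Q x + c^T x + lambda^T (A x - b)
Stationarity (grad_x L = 0): Q x + c + A^T lambda = 0.
Primal feasibility: A x = b.

This gives the KKT block system:
  [ Q   A^T ] [ x     ]   [-c ]
  [ A    0  ] [ lambda ] = [ b ]

Solving the linear system:
  x*      = (-2, 0.25)
  lambda* = (13)
  f(x*)   = 17.875

x* = (-2, 0.25), lambda* = (13)


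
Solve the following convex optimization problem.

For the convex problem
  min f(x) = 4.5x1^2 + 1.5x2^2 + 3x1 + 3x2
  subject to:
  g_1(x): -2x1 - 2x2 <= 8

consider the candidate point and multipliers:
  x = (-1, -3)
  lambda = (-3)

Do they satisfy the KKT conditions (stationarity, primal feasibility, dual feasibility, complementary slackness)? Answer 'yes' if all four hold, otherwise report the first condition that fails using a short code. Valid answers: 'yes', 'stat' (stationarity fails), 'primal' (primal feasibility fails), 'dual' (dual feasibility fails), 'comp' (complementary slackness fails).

Gradient of f: grad f(x) = Q x + c = (-6, -6)
Constraint values g_i(x) = a_i^T x - b_i:
  g_1((-1, -3)) = 0
Stationarity residual: grad f(x) + sum_i lambda_i a_i = (0, 0)
  -> stationarity OK
Primal feasibility (all g_i <= 0): OK
Dual feasibility (all lambda_i >= 0): FAILS
Complementary slackness (lambda_i * g_i(x) = 0 for all i): OK

Verdict: the first failing condition is dual_feasibility -> dual.

dual


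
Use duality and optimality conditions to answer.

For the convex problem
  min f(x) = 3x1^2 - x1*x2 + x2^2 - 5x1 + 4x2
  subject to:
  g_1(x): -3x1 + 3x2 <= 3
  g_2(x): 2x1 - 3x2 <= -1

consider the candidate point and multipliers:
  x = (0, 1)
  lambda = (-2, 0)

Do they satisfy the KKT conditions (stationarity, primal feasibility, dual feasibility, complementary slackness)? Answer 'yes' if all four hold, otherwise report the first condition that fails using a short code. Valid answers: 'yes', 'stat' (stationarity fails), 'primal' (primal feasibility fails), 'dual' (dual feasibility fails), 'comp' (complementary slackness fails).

Gradient of f: grad f(x) = Q x + c = (-6, 6)
Constraint values g_i(x) = a_i^T x - b_i:
  g_1((0, 1)) = 0
  g_2((0, 1)) = -2
Stationarity residual: grad f(x) + sum_i lambda_i a_i = (0, 0)
  -> stationarity OK
Primal feasibility (all g_i <= 0): OK
Dual feasibility (all lambda_i >= 0): FAILS
Complementary slackness (lambda_i * g_i(x) = 0 for all i): OK

Verdict: the first failing condition is dual_feasibility -> dual.

dual


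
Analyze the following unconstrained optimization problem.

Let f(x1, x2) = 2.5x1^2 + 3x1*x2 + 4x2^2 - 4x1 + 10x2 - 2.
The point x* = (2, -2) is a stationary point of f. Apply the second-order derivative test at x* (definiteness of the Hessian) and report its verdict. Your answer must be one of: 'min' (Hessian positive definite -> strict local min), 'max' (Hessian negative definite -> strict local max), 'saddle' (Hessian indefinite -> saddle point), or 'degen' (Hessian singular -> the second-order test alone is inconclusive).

Compute the Hessian H = grad^2 f:
  H = [[5, 3], [3, 8]]
Verify stationarity: grad f(x*) = H x* + g = (0, 0).
Eigenvalues of H: 3.1459, 9.8541.
Both eigenvalues > 0, so H is positive definite -> x* is a strict local min.

min


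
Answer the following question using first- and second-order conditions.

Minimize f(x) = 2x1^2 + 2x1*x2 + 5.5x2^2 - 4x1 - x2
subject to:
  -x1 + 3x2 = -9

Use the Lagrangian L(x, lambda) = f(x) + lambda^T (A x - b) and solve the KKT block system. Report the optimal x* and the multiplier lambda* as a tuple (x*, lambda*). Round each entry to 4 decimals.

Form the Lagrangian:
  L(x, lambda) = (1/2) x^T Q x + c^T x + lambda^T (A x - b)
Stationarity (grad_x L = 0): Q x + c + A^T lambda = 0.
Primal feasibility: A x = b.

This gives the KKT block system:
  [ Q   A^T ] [ x     ]   [-c ]
  [ A    0  ] [ lambda ] = [ b ]

Solving the linear system:
  x*      = (3.2542, -1.9153)
  lambda* = (5.1864)
  f(x*)   = 17.7881

x* = (3.2542, -1.9153), lambda* = (5.1864)


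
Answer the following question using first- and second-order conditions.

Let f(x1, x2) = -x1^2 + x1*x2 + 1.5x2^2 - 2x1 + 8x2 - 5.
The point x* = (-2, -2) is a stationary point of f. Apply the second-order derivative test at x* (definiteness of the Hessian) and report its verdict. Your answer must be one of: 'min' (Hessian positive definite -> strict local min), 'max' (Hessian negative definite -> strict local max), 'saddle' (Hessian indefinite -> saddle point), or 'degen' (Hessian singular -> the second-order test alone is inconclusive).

Compute the Hessian H = grad^2 f:
  H = [[-2, 1], [1, 3]]
Verify stationarity: grad f(x*) = H x* + g = (0, 0).
Eigenvalues of H: -2.1926, 3.1926.
Eigenvalues have mixed signs, so H is indefinite -> x* is a saddle point.

saddle


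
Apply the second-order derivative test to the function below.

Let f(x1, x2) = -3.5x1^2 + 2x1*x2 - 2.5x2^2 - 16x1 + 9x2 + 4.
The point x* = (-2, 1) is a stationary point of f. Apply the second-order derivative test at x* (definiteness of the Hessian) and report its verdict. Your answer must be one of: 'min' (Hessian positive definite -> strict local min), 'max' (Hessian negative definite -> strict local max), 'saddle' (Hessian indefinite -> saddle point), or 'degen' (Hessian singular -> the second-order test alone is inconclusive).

Compute the Hessian H = grad^2 f:
  H = [[-7, 2], [2, -5]]
Verify stationarity: grad f(x*) = H x* + g = (0, 0).
Eigenvalues of H: -8.2361, -3.7639.
Both eigenvalues < 0, so H is negative definite -> x* is a strict local max.

max


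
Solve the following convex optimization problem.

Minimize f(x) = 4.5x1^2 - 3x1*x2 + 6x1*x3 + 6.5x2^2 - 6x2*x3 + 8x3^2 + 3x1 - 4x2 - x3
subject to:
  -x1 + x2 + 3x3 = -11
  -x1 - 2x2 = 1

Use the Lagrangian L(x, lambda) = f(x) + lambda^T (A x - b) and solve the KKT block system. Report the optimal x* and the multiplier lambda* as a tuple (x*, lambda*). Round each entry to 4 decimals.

Form the Lagrangian:
  L(x, lambda) = (1/2) x^T Q x + c^T x + lambda^T (A x - b)
Stationarity (grad_x L = 0): Q x + c + A^T lambda = 0.
Primal feasibility: A x = b.

This gives the KKT block system:
  [ Q   A^T ] [ x     ]   [-c ]
  [ A    0  ] [ lambda ] = [ b ]

Solving the linear system:
  x*      = (1.7257, -1.3628, -2.6372)
  lambda* = (8.2212, -1.4248)
  f(x*)   = 52.5619

x* = (1.7257, -1.3628, -2.6372), lambda* = (8.2212, -1.4248)


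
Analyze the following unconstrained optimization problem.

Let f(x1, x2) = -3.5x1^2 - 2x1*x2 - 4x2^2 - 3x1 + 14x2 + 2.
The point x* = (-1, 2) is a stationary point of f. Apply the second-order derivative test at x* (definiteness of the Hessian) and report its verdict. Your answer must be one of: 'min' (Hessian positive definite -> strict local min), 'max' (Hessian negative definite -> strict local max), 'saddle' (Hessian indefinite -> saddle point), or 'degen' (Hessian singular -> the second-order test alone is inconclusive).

Compute the Hessian H = grad^2 f:
  H = [[-7, -2], [-2, -8]]
Verify stationarity: grad f(x*) = H x* + g = (0, 0).
Eigenvalues of H: -9.5616, -5.4384.
Both eigenvalues < 0, so H is negative definite -> x* is a strict local max.

max


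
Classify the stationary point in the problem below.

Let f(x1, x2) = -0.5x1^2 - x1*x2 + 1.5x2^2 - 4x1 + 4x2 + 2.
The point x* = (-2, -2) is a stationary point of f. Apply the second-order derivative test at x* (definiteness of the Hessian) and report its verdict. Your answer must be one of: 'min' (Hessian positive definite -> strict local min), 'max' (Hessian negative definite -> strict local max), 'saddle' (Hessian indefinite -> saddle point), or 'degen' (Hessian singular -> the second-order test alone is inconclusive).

Compute the Hessian H = grad^2 f:
  H = [[-1, -1], [-1, 3]]
Verify stationarity: grad f(x*) = H x* + g = (0, 0).
Eigenvalues of H: -1.2361, 3.2361.
Eigenvalues have mixed signs, so H is indefinite -> x* is a saddle point.

saddle


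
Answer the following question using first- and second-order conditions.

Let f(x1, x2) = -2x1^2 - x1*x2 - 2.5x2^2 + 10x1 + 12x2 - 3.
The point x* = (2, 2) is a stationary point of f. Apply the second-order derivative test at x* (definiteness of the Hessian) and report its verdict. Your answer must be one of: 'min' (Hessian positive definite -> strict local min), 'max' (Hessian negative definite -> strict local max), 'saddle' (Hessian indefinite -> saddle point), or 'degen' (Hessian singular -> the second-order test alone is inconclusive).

Compute the Hessian H = grad^2 f:
  H = [[-4, -1], [-1, -5]]
Verify stationarity: grad f(x*) = H x* + g = (0, 0).
Eigenvalues of H: -5.618, -3.382.
Both eigenvalues < 0, so H is negative definite -> x* is a strict local max.

max


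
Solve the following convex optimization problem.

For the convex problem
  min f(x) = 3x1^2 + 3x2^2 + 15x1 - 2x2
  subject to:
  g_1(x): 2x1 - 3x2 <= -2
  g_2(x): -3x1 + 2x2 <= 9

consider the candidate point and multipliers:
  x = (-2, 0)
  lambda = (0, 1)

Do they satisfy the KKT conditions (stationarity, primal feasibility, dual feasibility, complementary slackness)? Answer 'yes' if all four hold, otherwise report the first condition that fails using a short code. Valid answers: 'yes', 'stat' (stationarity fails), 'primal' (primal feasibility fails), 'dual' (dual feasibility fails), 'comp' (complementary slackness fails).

Gradient of f: grad f(x) = Q x + c = (3, -2)
Constraint values g_i(x) = a_i^T x - b_i:
  g_1((-2, 0)) = -2
  g_2((-2, 0)) = -3
Stationarity residual: grad f(x) + sum_i lambda_i a_i = (0, 0)
  -> stationarity OK
Primal feasibility (all g_i <= 0): OK
Dual feasibility (all lambda_i >= 0): OK
Complementary slackness (lambda_i * g_i(x) = 0 for all i): FAILS

Verdict: the first failing condition is complementary_slackness -> comp.

comp


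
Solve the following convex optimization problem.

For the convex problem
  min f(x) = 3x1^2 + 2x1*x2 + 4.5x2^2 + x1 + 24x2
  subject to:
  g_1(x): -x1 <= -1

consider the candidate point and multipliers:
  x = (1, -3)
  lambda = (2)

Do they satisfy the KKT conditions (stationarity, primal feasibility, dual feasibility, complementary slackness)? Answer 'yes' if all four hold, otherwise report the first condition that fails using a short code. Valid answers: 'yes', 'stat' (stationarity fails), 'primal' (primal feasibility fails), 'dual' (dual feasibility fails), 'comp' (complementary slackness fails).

Gradient of f: grad f(x) = Q x + c = (1, -1)
Constraint values g_i(x) = a_i^T x - b_i:
  g_1((1, -3)) = 0
Stationarity residual: grad f(x) + sum_i lambda_i a_i = (-1, -1)
  -> stationarity FAILS
Primal feasibility (all g_i <= 0): OK
Dual feasibility (all lambda_i >= 0): OK
Complementary slackness (lambda_i * g_i(x) = 0 for all i): OK

Verdict: the first failing condition is stationarity -> stat.

stat


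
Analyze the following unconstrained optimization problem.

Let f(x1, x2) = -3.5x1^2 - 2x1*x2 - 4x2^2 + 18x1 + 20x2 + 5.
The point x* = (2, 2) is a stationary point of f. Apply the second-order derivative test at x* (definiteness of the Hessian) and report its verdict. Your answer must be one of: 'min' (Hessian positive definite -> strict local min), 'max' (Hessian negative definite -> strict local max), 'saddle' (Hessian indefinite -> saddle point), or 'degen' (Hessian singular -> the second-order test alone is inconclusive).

Compute the Hessian H = grad^2 f:
  H = [[-7, -2], [-2, -8]]
Verify stationarity: grad f(x*) = H x* + g = (0, 0).
Eigenvalues of H: -9.5616, -5.4384.
Both eigenvalues < 0, so H is negative definite -> x* is a strict local max.

max


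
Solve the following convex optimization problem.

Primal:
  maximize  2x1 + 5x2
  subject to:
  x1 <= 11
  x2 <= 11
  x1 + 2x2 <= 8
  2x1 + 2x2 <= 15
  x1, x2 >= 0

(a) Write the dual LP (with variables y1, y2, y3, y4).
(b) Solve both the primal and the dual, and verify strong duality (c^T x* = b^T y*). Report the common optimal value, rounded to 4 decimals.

The standard primal-dual pair for 'max c^T x s.t. A x <= b, x >= 0' is:
  Dual:  min b^T y  s.t.  A^T y >= c,  y >= 0.

So the dual LP is:
  minimize  11y1 + 11y2 + 8y3 + 15y4
  subject to:
    y1 + y3 + 2y4 >= 2
    y2 + 2y3 + 2y4 >= 5
    y1, y2, y3, y4 >= 0

Solving the primal: x* = (0, 4).
  primal value c^T x* = 20.
Solving the dual: y* = (0, 0, 2.5, 0).
  dual value b^T y* = 20.
Strong duality: c^T x* = b^T y*. Confirmed.

20


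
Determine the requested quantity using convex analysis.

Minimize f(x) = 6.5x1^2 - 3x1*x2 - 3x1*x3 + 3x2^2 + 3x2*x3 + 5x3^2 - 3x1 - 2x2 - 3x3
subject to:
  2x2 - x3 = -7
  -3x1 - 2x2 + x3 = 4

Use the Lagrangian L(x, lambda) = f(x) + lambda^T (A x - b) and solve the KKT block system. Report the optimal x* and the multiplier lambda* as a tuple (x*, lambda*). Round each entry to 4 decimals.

Form the Lagrangian:
  L(x, lambda) = (1/2) x^T Q x + c^T x + lambda^T (A x - b)
Stationarity (grad_x L = 0): Q x + c + A^T lambda = 0.
Primal feasibility: A x = b.

This gives the KKT block system:
  [ Q   A^T ] [ x     ]   [-c ]
  [ A    0  ] [ lambda ] = [ b ]

Solving the linear system:
  x*      = (1, -2.4828, 2.0345)
  lambda* = (10.6782, 3.7816)
  f(x*)   = 27.7414

x* = (1, -2.4828, 2.0345), lambda* = (10.6782, 3.7816)


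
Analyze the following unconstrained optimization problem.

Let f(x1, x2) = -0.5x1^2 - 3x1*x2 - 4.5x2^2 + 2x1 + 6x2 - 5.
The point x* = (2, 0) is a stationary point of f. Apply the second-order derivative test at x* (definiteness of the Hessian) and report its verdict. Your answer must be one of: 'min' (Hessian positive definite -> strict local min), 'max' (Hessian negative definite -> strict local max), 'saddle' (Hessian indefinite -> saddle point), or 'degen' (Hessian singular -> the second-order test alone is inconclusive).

Compute the Hessian H = grad^2 f:
  H = [[-1, -3], [-3, -9]]
Verify stationarity: grad f(x*) = H x* + g = (0, 0).
Eigenvalues of H: -10, 0.
H has a zero eigenvalue (singular; negative semidefinite but not definite), so H is neither positive definite, negative definite, nor indefinite. The second-order test alone is inconclusive -> degen.
(Indeed, f is constant along the null direction of H through x*, so x* is not a strict local extremum.)

degen


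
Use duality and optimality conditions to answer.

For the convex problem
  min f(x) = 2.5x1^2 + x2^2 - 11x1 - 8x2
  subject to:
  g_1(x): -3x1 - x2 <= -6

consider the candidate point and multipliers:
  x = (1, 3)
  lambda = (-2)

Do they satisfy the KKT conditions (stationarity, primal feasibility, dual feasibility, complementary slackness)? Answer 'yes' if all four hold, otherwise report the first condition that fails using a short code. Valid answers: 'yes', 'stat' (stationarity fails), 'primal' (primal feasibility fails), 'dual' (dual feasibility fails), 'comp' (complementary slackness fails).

Gradient of f: grad f(x) = Q x + c = (-6, -2)
Constraint values g_i(x) = a_i^T x - b_i:
  g_1((1, 3)) = 0
Stationarity residual: grad f(x) + sum_i lambda_i a_i = (0, 0)
  -> stationarity OK
Primal feasibility (all g_i <= 0): OK
Dual feasibility (all lambda_i >= 0): FAILS
Complementary slackness (lambda_i * g_i(x) = 0 for all i): OK

Verdict: the first failing condition is dual_feasibility -> dual.

dual


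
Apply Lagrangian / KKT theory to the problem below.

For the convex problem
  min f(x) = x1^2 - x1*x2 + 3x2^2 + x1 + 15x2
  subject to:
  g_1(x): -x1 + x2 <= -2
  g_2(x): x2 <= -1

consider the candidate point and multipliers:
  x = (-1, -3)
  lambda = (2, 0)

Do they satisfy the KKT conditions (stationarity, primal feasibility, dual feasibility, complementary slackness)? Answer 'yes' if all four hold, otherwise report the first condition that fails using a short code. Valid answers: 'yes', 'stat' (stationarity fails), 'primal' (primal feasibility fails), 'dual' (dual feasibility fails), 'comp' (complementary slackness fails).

Gradient of f: grad f(x) = Q x + c = (2, -2)
Constraint values g_i(x) = a_i^T x - b_i:
  g_1((-1, -3)) = 0
  g_2((-1, -3)) = -2
Stationarity residual: grad f(x) + sum_i lambda_i a_i = (0, 0)
  -> stationarity OK
Primal feasibility (all g_i <= 0): OK
Dual feasibility (all lambda_i >= 0): OK
Complementary slackness (lambda_i * g_i(x) = 0 for all i): OK

Verdict: yes, KKT holds.

yes


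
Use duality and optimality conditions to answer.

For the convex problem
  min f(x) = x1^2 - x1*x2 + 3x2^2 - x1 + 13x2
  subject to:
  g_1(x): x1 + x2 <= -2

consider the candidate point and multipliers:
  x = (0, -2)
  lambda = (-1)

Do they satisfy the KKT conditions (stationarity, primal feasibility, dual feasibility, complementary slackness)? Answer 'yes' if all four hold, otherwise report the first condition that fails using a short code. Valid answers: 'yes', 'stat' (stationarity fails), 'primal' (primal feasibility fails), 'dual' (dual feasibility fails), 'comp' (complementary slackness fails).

Gradient of f: grad f(x) = Q x + c = (1, 1)
Constraint values g_i(x) = a_i^T x - b_i:
  g_1((0, -2)) = 0
Stationarity residual: grad f(x) + sum_i lambda_i a_i = (0, 0)
  -> stationarity OK
Primal feasibility (all g_i <= 0): OK
Dual feasibility (all lambda_i >= 0): FAILS
Complementary slackness (lambda_i * g_i(x) = 0 for all i): OK

Verdict: the first failing condition is dual_feasibility -> dual.

dual


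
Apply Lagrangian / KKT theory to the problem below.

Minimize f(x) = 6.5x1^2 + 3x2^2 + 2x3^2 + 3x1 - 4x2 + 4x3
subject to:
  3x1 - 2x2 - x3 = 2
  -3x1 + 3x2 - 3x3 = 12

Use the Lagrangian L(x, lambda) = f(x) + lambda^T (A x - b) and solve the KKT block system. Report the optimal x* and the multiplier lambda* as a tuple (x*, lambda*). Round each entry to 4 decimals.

Form the Lagrangian:
  L(x, lambda) = (1/2) x^T Q x + c^T x + lambda^T (A x - b)
Stationarity (grad_x L = 0): Q x + c + A^T lambda = 0.
Primal feasibility: A x = b.

This gives the KKT block system:
  [ Q   A^T ] [ x     ]   [-c ]
  [ A    0  ] [ lambda ] = [ b ]

Solving the linear system:
  x*      = (0.0046, 0.6728, -3.3318)
  lambda* = (-3.0968, -2.0768)
  f(x*)   = 7.5553

x* = (0.0046, 0.6728, -3.3318), lambda* = (-3.0968, -2.0768)


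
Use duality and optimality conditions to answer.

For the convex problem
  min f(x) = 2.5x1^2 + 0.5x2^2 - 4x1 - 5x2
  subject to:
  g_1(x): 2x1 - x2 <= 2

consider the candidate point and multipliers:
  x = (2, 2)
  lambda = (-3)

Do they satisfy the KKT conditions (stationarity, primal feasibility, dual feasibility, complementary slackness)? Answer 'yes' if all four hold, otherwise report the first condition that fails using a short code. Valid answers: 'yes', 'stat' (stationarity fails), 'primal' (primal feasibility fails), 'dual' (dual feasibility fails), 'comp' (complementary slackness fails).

Gradient of f: grad f(x) = Q x + c = (6, -3)
Constraint values g_i(x) = a_i^T x - b_i:
  g_1((2, 2)) = 0
Stationarity residual: grad f(x) + sum_i lambda_i a_i = (0, 0)
  -> stationarity OK
Primal feasibility (all g_i <= 0): OK
Dual feasibility (all lambda_i >= 0): FAILS
Complementary slackness (lambda_i * g_i(x) = 0 for all i): OK

Verdict: the first failing condition is dual_feasibility -> dual.

dual


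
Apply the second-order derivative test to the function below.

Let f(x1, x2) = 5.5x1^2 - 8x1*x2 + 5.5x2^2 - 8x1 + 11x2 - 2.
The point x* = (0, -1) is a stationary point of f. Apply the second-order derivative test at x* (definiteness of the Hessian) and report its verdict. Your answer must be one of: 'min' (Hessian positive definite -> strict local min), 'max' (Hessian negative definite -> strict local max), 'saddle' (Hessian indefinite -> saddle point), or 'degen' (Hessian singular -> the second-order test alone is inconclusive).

Compute the Hessian H = grad^2 f:
  H = [[11, -8], [-8, 11]]
Verify stationarity: grad f(x*) = H x* + g = (0, 0).
Eigenvalues of H: 3, 19.
Both eigenvalues > 0, so H is positive definite -> x* is a strict local min.

min


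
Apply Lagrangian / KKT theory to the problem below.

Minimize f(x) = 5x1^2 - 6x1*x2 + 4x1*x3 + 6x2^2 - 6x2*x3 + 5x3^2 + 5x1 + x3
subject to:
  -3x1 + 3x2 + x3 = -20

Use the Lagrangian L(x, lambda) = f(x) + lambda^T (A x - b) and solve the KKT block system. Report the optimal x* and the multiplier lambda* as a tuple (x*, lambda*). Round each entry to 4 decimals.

Form the Lagrangian:
  L(x, lambda) = (1/2) x^T Q x + c^T x + lambda^T (A x - b)
Stationarity (grad_x L = 0): Q x + c + A^T lambda = 0.
Primal feasibility: A x = b.

This gives the KKT block system:
  [ Q   A^T ] [ x     ]   [-c ]
  [ A    0  ] [ lambda ] = [ b ]

Solving the linear system:
  x*      = (1.9369, -3.4272, -3.9078)
  lambda* = (9.767)
  f(x*)   = 100.5583

x* = (1.9369, -3.4272, -3.9078), lambda* = (9.767)


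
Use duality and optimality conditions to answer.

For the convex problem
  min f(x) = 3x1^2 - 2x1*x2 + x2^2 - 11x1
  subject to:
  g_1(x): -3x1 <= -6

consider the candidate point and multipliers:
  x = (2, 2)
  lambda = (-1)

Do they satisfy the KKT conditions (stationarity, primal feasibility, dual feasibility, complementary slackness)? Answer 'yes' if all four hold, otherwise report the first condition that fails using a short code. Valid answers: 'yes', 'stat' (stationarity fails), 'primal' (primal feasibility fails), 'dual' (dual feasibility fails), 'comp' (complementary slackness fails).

Gradient of f: grad f(x) = Q x + c = (-3, 0)
Constraint values g_i(x) = a_i^T x - b_i:
  g_1((2, 2)) = 0
Stationarity residual: grad f(x) + sum_i lambda_i a_i = (0, 0)
  -> stationarity OK
Primal feasibility (all g_i <= 0): OK
Dual feasibility (all lambda_i >= 0): FAILS
Complementary slackness (lambda_i * g_i(x) = 0 for all i): OK

Verdict: the first failing condition is dual_feasibility -> dual.

dual


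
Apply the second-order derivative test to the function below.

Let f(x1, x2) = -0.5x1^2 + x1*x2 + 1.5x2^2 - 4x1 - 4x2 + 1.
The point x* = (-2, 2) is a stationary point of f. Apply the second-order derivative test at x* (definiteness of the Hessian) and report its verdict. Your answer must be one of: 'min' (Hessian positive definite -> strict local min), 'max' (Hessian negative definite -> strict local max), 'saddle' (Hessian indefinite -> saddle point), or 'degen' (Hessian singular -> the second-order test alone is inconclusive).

Compute the Hessian H = grad^2 f:
  H = [[-1, 1], [1, 3]]
Verify stationarity: grad f(x*) = H x* + g = (0, 0).
Eigenvalues of H: -1.2361, 3.2361.
Eigenvalues have mixed signs, so H is indefinite -> x* is a saddle point.

saddle


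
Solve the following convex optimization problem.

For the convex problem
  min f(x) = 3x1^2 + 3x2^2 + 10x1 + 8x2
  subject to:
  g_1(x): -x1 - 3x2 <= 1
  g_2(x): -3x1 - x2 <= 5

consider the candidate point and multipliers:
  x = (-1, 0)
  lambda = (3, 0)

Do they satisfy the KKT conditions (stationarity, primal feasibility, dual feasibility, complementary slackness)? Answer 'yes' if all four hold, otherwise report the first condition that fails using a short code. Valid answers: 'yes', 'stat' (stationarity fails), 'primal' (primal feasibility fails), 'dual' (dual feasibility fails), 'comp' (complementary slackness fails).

Gradient of f: grad f(x) = Q x + c = (4, 8)
Constraint values g_i(x) = a_i^T x - b_i:
  g_1((-1, 0)) = 0
  g_2((-1, 0)) = -2
Stationarity residual: grad f(x) + sum_i lambda_i a_i = (1, -1)
  -> stationarity FAILS
Primal feasibility (all g_i <= 0): OK
Dual feasibility (all lambda_i >= 0): OK
Complementary slackness (lambda_i * g_i(x) = 0 for all i): OK

Verdict: the first failing condition is stationarity -> stat.

stat


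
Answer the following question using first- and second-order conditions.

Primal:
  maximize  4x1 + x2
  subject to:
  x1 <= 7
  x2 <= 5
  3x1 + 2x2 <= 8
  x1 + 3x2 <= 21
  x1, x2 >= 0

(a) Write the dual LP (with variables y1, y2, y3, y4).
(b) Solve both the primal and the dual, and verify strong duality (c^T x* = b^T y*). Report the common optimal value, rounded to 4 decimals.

The standard primal-dual pair for 'max c^T x s.t. A x <= b, x >= 0' is:
  Dual:  min b^T y  s.t.  A^T y >= c,  y >= 0.

So the dual LP is:
  minimize  7y1 + 5y2 + 8y3 + 21y4
  subject to:
    y1 + 3y3 + y4 >= 4
    y2 + 2y3 + 3y4 >= 1
    y1, y2, y3, y4 >= 0

Solving the primal: x* = (2.6667, 0).
  primal value c^T x* = 10.6667.
Solving the dual: y* = (0, 0, 1.3333, 0).
  dual value b^T y* = 10.6667.
Strong duality: c^T x* = b^T y*. Confirmed.

10.6667


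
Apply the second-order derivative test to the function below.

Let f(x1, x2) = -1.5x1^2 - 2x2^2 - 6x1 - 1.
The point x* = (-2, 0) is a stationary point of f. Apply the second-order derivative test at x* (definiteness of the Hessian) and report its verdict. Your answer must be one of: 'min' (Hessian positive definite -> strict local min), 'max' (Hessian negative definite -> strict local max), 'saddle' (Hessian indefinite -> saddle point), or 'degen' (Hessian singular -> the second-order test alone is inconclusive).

Compute the Hessian H = grad^2 f:
  H = [[-3, 0], [0, -4]]
Verify stationarity: grad f(x*) = H x* + g = (0, 0).
Eigenvalues of H: -4, -3.
Both eigenvalues < 0, so H is negative definite -> x* is a strict local max.

max


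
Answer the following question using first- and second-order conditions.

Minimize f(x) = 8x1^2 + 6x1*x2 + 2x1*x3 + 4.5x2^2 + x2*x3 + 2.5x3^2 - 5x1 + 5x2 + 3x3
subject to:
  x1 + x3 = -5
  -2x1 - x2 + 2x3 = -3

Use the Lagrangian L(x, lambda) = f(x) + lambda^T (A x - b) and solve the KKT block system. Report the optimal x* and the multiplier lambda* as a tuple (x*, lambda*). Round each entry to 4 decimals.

Form the Lagrangian:
  L(x, lambda) = (1/2) x^T Q x + c^T x + lambda^T (A x - b)
Stationarity (grad_x L = 0): Q x + c + A^T lambda = 0.
Primal feasibility: A x = b.

This gives the KKT block system:
  [ Q   A^T ] [ x     ]   [-c ]
  [ A    0  ] [ lambda ] = [ b ]

Solving the linear system:
  x*      = (-1.8512, 0.405, -3.1488)
  lambda* = (27.2645, -5.6116)
  f(x*)   = 60.6612

x* = (-1.8512, 0.405, -3.1488), lambda* = (27.2645, -5.6116)


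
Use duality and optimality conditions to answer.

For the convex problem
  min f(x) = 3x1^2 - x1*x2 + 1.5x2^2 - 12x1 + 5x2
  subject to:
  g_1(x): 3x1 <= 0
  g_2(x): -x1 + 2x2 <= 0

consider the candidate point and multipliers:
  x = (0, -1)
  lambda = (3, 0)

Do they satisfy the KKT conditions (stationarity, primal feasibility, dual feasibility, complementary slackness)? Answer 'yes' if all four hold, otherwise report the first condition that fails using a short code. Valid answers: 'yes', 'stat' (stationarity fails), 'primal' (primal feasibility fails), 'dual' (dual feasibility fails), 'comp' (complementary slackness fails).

Gradient of f: grad f(x) = Q x + c = (-11, 2)
Constraint values g_i(x) = a_i^T x - b_i:
  g_1((0, -1)) = 0
  g_2((0, -1)) = -2
Stationarity residual: grad f(x) + sum_i lambda_i a_i = (-2, 2)
  -> stationarity FAILS
Primal feasibility (all g_i <= 0): OK
Dual feasibility (all lambda_i >= 0): OK
Complementary slackness (lambda_i * g_i(x) = 0 for all i): OK

Verdict: the first failing condition is stationarity -> stat.

stat


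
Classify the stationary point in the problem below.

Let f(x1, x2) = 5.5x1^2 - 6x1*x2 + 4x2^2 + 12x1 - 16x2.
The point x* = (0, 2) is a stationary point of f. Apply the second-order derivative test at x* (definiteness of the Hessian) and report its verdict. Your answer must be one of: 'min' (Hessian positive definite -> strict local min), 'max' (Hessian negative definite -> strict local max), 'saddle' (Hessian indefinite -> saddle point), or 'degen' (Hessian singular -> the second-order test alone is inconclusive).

Compute the Hessian H = grad^2 f:
  H = [[11, -6], [-6, 8]]
Verify stationarity: grad f(x*) = H x* + g = (0, 0).
Eigenvalues of H: 3.3153, 15.6847.
Both eigenvalues > 0, so H is positive definite -> x* is a strict local min.

min


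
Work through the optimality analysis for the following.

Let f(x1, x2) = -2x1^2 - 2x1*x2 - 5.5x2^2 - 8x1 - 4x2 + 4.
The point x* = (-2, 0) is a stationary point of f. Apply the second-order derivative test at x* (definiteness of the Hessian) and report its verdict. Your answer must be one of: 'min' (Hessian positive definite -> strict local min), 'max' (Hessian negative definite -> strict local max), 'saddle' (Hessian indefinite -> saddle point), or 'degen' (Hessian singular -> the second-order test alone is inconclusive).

Compute the Hessian H = grad^2 f:
  H = [[-4, -2], [-2, -11]]
Verify stationarity: grad f(x*) = H x* + g = (0, 0).
Eigenvalues of H: -11.5311, -3.4689.
Both eigenvalues < 0, so H is negative definite -> x* is a strict local max.

max


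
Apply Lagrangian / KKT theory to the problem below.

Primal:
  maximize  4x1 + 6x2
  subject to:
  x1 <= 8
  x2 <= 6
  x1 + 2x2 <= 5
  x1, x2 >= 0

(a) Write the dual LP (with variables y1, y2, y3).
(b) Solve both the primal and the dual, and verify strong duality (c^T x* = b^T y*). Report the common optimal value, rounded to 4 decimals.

The standard primal-dual pair for 'max c^T x s.t. A x <= b, x >= 0' is:
  Dual:  min b^T y  s.t.  A^T y >= c,  y >= 0.

So the dual LP is:
  minimize  8y1 + 6y2 + 5y3
  subject to:
    y1 + y3 >= 4
    y2 + 2y3 >= 6
    y1, y2, y3 >= 0

Solving the primal: x* = (5, 0).
  primal value c^T x* = 20.
Solving the dual: y* = (0, 0, 4).
  dual value b^T y* = 20.
Strong duality: c^T x* = b^T y*. Confirmed.

20


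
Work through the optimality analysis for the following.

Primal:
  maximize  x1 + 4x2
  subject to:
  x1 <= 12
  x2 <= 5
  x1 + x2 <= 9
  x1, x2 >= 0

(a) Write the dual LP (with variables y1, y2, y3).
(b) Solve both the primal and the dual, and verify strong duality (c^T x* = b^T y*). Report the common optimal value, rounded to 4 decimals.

The standard primal-dual pair for 'max c^T x s.t. A x <= b, x >= 0' is:
  Dual:  min b^T y  s.t.  A^T y >= c,  y >= 0.

So the dual LP is:
  minimize  12y1 + 5y2 + 9y3
  subject to:
    y1 + y3 >= 1
    y2 + y3 >= 4
    y1, y2, y3 >= 0

Solving the primal: x* = (4, 5).
  primal value c^T x* = 24.
Solving the dual: y* = (0, 3, 1).
  dual value b^T y* = 24.
Strong duality: c^T x* = b^T y*. Confirmed.

24
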